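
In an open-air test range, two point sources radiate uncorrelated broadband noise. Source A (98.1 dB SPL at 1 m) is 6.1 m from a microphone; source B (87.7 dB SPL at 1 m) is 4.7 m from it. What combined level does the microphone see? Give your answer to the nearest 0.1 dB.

At the listener: L_A = 98.1 − 20·log₁₀(6.1) = 82.39 dB; L_B = 87.7 − 20·log₁₀(4.7) = 74.26 dB.
Combined: 10·log₁₀(10^(82.39/10)+10^(74.26/10)) = 83.0 dB SPL.

83.0 dB SPL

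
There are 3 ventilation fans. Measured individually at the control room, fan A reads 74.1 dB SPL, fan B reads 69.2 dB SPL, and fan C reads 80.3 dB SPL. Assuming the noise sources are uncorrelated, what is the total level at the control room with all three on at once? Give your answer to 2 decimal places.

81.50 dB SPL

Add the sources as powers (linear), then convert back to dB:
L_total = 10·log₁₀(10^(74.1/10) + 10^(69.2/10) + 10^(80.3/10)) = 10·log₁₀(141200000) = 81.50 dB SPL.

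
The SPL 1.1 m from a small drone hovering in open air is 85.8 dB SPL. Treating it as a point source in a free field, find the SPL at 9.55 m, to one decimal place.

Inverse-square spreading gives ΔL = −20·log₁₀(d₂/d₁).
ΔL = −20·log₁₀(9.55/1.1) = -18.77 dB, so L₂ = 85.8 + (-18.77) = 67.0 dB SPL.

67.0 dB SPL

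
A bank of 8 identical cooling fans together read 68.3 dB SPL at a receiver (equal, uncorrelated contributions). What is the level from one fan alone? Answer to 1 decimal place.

59.3 dB SPL

8 equal incoherent sources add 10·log₁₀(8) = 9.03 dB over one source.
L_one = 68.3 − 9.03 = 59.3 dB SPL.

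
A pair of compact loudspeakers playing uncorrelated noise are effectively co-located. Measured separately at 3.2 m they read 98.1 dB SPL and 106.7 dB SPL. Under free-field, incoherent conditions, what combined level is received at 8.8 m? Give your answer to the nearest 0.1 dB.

Combined at 3.2 m: 10·log₁₀(10^(98.1/10)+10^(106.7/10)) = 107.26 dB SPL.
Then apply −20·log₁₀(8.8/3.2) = -8.79 dB → 98.5 dB SPL.

98.5 dB SPL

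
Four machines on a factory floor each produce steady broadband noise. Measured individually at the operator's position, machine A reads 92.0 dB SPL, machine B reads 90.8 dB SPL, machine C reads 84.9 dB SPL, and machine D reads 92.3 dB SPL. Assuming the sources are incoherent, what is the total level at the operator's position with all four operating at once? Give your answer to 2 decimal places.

96.81 dB SPL

Add the sources as powers (linear), then convert back to dB:
L_total = 10·log₁₀(10^(92.0/10) + 10^(90.8/10) + 10^(84.9/10) + 10^(92.3/10)) = 10·log₁₀(4794000000) = 96.81 dB SPL.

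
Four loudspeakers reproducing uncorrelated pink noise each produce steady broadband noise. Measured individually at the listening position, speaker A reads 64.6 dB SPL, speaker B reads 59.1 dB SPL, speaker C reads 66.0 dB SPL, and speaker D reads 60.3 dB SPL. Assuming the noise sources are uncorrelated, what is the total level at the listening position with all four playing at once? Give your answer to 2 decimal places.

69.42 dB SPL

Incoherent sources sum as intensities:
L_total = 10·log₁₀(10^(64.6/10) + 10^(59.1/10) + 10^(66.0/10) + 10^(60.3/10)) = 10·log₁₀(8749000) = 69.42 dB SPL.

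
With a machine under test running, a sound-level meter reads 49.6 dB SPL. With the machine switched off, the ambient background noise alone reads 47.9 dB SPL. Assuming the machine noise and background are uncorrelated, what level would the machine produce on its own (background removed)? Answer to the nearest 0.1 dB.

44.7 dB SPL

Subtract intensities: L_src = 10·log₁₀(10^(L_total/10) − 10^(L_bg/10)).
L_src = 10·log₁₀(10^(49.6/10) − 10^(47.9/10)) = 10·log₁₀(29540) = 44.7 dB SPL.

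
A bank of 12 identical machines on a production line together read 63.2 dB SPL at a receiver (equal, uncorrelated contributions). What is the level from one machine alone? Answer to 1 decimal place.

52.4 dB SPL

12 equal incoherent sources add 10·log₁₀(12) = 10.79 dB over one source.
L_one = 63.2 − 10.79 = 52.4 dB SPL.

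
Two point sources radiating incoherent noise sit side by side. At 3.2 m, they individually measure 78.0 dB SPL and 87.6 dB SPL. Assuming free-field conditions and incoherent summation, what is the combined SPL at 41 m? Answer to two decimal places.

65.90 dB SPL

Combined at 3.2 m: 10·log₁₀(10^(78.0/10)+10^(87.6/10)) = 88.052 dB SPL.
Then apply −20·log₁₀(41/3.2) = -22.153 dB → 65.90 dB SPL.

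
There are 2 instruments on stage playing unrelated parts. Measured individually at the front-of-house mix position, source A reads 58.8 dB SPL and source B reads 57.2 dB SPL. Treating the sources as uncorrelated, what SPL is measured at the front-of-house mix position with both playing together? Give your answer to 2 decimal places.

61.08 dB SPL

Add the sources as powers (linear), then convert back to dB:
L_total = 10·log₁₀(10^(58.8/10) + 10^(57.2/10)) = 10·log₁₀(1283000) = 61.08 dB SPL.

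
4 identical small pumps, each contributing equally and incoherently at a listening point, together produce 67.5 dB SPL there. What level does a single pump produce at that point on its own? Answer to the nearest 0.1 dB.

4 equal incoherent sources add 10·log₁₀(4) = 6.02 dB over one source.
L_one = 67.5 − 6.02 = 61.5 dB SPL.

61.5 dB SPL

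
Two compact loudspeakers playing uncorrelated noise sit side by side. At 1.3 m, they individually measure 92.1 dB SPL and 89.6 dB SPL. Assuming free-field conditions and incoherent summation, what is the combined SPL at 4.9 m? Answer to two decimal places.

82.51 dB SPL

Combined at 1.3 m: 10·log₁₀(10^(92.1/10)+10^(89.6/10)) = 94.038 dB SPL.
Then apply −20·log₁₀(4.9/1.3) = -11.525 dB → 82.51 dB SPL.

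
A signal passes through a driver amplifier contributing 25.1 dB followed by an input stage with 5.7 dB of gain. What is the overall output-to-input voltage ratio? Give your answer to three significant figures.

Net gain = 25.1 + 5.7 = 30.8 dB.
Voltage ratio = 10^(30.8/20) = 34.7.

34.7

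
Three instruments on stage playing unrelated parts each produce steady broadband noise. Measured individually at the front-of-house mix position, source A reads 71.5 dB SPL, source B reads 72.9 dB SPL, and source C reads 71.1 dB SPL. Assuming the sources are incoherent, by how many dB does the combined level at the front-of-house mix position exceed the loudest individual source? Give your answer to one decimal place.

3.8 dB

Add the sources as powers (linear), then convert back to dB:
L_total = 10·log₁₀(10^(71.5/10) + 10^(72.9/10) + 10^(71.1/10)) = 76.68 dB SPL.
Excess over the loudest (72.9 dB): 76.68 − 72.9 = 3.8 dB.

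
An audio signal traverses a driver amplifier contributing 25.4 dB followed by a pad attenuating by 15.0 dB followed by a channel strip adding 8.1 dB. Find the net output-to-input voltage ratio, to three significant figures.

8.41

Net gain = 25.4 + (−15.0) + 8.1 = 18.5 dB.
Voltage ratio = 10^(18.5/20) = 8.41.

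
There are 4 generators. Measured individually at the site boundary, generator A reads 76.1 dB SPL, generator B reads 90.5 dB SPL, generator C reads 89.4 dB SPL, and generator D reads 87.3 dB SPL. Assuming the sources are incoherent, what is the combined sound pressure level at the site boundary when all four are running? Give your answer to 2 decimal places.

Add the sources as powers (linear), then convert back to dB:
L_total = 10·log₁₀(10^(76.1/10) + 10^(90.5/10) + 10^(89.4/10) + 10^(87.3/10)) = 10·log₁₀(2571000000) = 94.10 dB SPL.

94.10 dB SPL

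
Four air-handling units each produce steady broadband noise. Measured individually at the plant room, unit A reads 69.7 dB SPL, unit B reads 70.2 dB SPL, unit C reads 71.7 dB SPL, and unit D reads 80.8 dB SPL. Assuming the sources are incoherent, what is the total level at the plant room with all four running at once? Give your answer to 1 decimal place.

Add the sources as powers (linear), then convert back to dB:
L_total = 10·log₁₀(10^(69.7/10) + 10^(70.2/10) + 10^(71.7/10) + 10^(80.8/10)) = 10·log₁₀(154800000) = 81.9 dB SPL.

81.9 dB SPL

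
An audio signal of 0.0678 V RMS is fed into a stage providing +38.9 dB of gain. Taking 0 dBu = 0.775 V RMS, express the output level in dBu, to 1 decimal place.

Input level: 20·log₁₀(0.0678/0.775) = -21.16 dBu.
Output: -21.16 + 38.9 = +17.7 dBu.

+17.7 dBu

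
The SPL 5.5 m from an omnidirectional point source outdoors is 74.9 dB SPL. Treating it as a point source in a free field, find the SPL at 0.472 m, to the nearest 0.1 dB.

Free-field point source: level drops by 20·log₁₀ of the distance ratio.
ΔL = −20·log₁₀(0.472/5.5) = 21.33 dB, so L₂ = 74.9 + (21.33) = 96.2 dB SPL.

96.2 dB SPL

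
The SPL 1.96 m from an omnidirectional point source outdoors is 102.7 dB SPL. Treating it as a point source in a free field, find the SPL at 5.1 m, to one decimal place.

Inverse-square spreading gives ΔL = −20·log₁₀(d₂/d₁).
ΔL = −20·log₁₀(5.1/1.96) = -8.31 dB, so L₂ = 102.7 + (-8.31) = 94.4 dB SPL.

94.4 dB SPL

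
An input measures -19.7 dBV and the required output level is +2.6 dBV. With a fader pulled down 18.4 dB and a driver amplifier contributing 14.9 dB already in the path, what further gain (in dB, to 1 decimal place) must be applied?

The required make-up gain is the shortfall in the dB sum.
G = +2.6 − (-19.7) + 18.4 − 14.9 = 25.8 dB.

25.8 dB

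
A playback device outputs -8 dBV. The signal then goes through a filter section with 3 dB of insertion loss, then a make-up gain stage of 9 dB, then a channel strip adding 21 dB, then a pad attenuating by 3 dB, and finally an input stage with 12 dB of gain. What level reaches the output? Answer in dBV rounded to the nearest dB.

Cascaded gains and losses add directly in dB.
-8 − 3 + 9 + 21 − 3 + 12 = +28 dBV.

+28 dBV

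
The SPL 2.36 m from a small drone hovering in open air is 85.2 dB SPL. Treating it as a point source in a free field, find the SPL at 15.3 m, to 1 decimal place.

Free-field point source: level drops by 20·log₁₀ of the distance ratio.
ΔL = −20·log₁₀(15.3/2.36) = -16.24 dB, so L₂ = 85.2 + (-16.24) = 69.0 dB SPL.

69.0 dB SPL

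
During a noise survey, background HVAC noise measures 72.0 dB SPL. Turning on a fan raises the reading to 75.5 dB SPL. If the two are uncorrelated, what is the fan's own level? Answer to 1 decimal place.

72.9 dB SPL

Background correction is a power subtraction:
L_src = 10·log₁₀(10^(75.5/10) − 10^(72.0/10)) = 10·log₁₀(19630000) = 72.9 dB SPL.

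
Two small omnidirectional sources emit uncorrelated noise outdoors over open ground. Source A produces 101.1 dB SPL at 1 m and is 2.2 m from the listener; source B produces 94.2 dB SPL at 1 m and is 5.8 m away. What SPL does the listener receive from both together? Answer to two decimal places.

94.38 dB SPL

At the listener: L_A = 101.1 − 20·log₁₀(2.2) = 94.252 dB; L_B = 94.2 − 20·log₁₀(5.8) = 78.931 dB.
Combined: 10·log₁₀(10^(94.252/10)+10^(78.931/10)) = 94.38 dB SPL.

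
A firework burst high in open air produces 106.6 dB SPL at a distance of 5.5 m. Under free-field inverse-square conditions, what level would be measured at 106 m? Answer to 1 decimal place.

80.9 dB SPL

Inverse-square spreading gives ΔL = −20·log₁₀(d₂/d₁).
ΔL = −20·log₁₀(106/5.5) = -25.70 dB, so L₂ = 106.6 + (-25.70) = 80.9 dB SPL.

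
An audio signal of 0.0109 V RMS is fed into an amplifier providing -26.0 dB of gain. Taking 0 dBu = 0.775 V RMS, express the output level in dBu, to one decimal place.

-63.0 dBu

Input level: 20·log₁₀(0.0109/0.775) = -37.04 dBu.
Output: -37.04 − 26.0 = -63.0 dBu.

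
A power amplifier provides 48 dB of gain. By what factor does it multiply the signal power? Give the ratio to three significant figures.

Power ratio = 10^(dB/10).
10^(48/10) = 10^(4.800) = 63100.

63100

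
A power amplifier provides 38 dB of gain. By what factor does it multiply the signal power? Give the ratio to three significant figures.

6310

Power ratio = 10^(dB/10).
10^(38/10) = 10^(3.800) = 6310.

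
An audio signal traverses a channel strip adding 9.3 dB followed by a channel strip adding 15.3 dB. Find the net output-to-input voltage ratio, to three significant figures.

17.0

Net gain = 9.3 + 15.3 = 24.6 dB.
Voltage ratio = 10^(24.6/20) = 17.0.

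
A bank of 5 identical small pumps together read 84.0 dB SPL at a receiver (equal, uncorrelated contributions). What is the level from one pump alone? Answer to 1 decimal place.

5 equal incoherent sources add 10·log₁₀(5) = 6.99 dB over one source.
L_one = 84.0 − 6.99 = 77.0 dB SPL.

77.0 dB SPL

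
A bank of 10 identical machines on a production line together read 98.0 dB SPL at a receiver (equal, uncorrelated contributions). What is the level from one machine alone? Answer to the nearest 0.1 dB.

88.0 dB SPL

10 equal incoherent sources add 10·log₁₀(10) = 10.00 dB over one source.
L_one = 98.0 − 10.00 = 88.0 dB SPL.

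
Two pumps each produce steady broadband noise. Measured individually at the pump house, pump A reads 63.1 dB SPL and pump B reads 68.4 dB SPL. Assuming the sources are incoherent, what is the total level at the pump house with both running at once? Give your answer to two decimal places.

69.52 dB SPL

Uncorrelated sources add in intensity (power), not in dB.
L_total = 10·log₁₀(10^(63.1/10) + 10^(68.4/10)) = 10·log₁₀(8960000) = 69.52 dB SPL.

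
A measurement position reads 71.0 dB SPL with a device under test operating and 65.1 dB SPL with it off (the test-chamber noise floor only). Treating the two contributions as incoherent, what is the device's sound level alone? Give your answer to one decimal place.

Remove the background by subtracting linear intensities:
L_src = 10·log₁₀(10^(71.0/10) − 10^(65.1/10)) = 10·log₁₀(9353000) = 69.7 dB SPL.

69.7 dB SPL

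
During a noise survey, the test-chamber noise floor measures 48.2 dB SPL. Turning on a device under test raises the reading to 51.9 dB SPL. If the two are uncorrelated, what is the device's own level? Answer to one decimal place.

49.5 dB SPL

Remove the background by subtracting linear intensities:
L_src = 10·log₁₀(10^(51.9/10) − 10^(48.2/10)) = 10·log₁₀(88810) = 49.5 dB SPL.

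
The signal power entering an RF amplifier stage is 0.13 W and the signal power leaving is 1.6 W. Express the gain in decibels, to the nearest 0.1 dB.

10.9 dB

Power ratio → dB uses the 10·log₁₀ form:
10·log₁₀(1.6/0.13) = 10·log₁₀(12.31) = 10.9 dB.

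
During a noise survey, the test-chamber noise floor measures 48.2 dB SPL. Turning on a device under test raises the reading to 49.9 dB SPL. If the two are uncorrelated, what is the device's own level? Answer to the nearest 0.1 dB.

Subtract intensities: L_src = 10·log₁₀(10^(L_total/10) − 10^(L_bg/10)).
L_src = 10·log₁₀(10^(49.9/10) − 10^(48.2/10)) = 10·log₁₀(31650) = 45.0 dB SPL.

45.0 dB SPL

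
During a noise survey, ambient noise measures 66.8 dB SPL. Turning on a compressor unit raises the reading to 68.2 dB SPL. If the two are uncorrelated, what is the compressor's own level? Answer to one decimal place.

Background correction is a power subtraction:
L_src = 10·log₁₀(10^(68.2/10) − 10^(66.8/10)) = 10·log₁₀(1821000) = 62.6 dB SPL.

62.6 dB SPL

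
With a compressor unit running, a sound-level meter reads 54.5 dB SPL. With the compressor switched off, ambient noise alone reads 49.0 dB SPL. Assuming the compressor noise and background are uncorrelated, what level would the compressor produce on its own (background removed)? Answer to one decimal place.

Background correction is a power subtraction:
L_src = 10·log₁₀(10^(54.5/10) − 10^(49.0/10)) = 10·log₁₀(202400) = 53.1 dB SPL.

53.1 dB SPL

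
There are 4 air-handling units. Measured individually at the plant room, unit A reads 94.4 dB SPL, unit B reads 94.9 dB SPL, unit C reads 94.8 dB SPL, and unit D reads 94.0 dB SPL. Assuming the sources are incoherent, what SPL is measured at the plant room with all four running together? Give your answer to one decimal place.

Uncorrelated sources add in intensity (power), not in dB.
L_total = 10·log₁₀(10^(94.4/10) + 10^(94.9/10) + 10^(94.8/10) + 10^(94.0/10)) = 10·log₁₀(11376000000) = 100.6 dB SPL.

100.6 dB SPL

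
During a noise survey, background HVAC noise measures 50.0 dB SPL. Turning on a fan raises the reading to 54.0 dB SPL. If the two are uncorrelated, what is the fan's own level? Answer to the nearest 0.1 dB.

51.8 dB SPL

Background correction is a power subtraction:
L_src = 10·log₁₀(10^(54.0/10) − 10^(50.0/10)) = 10·log₁₀(151200) = 51.8 dB SPL.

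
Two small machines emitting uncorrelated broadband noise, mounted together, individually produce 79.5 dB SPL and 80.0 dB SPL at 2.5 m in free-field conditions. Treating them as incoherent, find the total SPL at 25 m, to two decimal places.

Combined at 2.5 m: 10·log₁₀(10^(79.5/10)+10^(80.0/10)) = 82.767 dB SPL.
Then apply −20·log₁₀(25/2.5) = -20.000 dB → 62.77 dB SPL.

62.77 dB SPL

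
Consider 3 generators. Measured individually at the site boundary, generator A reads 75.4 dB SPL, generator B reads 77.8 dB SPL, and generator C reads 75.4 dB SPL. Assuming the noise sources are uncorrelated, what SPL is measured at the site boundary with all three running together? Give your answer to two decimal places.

81.13 dB SPL

Uncorrelated sources add in intensity (power), not in dB.
L_total = 10·log₁₀(10^(75.4/10) + 10^(77.8/10) + 10^(75.4/10)) = 10·log₁₀(129600000) = 81.13 dB SPL.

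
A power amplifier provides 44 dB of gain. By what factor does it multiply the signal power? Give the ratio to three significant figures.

Power ratio = 10^(dB/10).
10^(44/10) = 10^(4.400) = 25100.

25100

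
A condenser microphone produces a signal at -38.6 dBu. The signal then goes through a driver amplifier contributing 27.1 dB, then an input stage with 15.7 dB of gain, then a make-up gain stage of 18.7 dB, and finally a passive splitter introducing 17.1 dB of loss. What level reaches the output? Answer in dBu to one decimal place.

Cascaded gains and losses add directly in dB.
-38.6 + 27.1 + 15.7 + 18.7 − 17.1 = +5.8 dBu.

+5.8 dBu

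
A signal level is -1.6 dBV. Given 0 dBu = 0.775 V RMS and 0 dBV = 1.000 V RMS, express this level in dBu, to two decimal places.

The offset between the scales is 20·log₁₀(0.775/1.000) = −2.214 dB.
So dBu = -1.6 + 2.214 = +0.61 dBu.

+0.61 dBu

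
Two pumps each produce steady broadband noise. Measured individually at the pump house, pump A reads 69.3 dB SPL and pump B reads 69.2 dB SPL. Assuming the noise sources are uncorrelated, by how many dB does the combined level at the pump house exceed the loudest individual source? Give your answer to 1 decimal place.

3.0 dB

Uncorrelated sources add in intensity (power), not in dB.
L_total = 10·log₁₀(10^(69.3/10) + 10^(69.2/10)) = 72.26 dB SPL.
Excess over the loudest (69.3 dB): 72.26 − 69.3 = 3.0 dB.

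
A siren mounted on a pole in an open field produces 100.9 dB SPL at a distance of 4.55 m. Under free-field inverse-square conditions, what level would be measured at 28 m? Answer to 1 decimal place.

85.1 dB SPL

For a point source in a free field, ΔL = −20·log₁₀(d₂/d₁).
ΔL = −20·log₁₀(28/4.55) = -15.78 dB, so L₂ = 100.9 + (-15.78) = 85.1 dB SPL.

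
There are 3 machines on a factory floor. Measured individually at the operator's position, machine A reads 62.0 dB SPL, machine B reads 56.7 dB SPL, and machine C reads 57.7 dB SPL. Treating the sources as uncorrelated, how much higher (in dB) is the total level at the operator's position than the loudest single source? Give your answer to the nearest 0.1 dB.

Add the sources as powers (linear), then convert back to dB:
L_total = 10·log₁₀(10^(62.0/10) + 10^(56.7/10) + 10^(57.7/10)) = 64.22 dB SPL.
Excess over the loudest (62.0 dB): 64.22 − 62.0 = 2.2 dB.

2.2 dB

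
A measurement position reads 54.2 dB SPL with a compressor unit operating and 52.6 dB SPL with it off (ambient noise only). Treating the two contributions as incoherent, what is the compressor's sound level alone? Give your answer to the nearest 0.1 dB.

49.1 dB SPL

Remove the background by subtracting linear intensities:
L_src = 10·log₁₀(10^(54.2/10) − 10^(52.6/10)) = 10·log₁₀(81060) = 49.1 dB SPL.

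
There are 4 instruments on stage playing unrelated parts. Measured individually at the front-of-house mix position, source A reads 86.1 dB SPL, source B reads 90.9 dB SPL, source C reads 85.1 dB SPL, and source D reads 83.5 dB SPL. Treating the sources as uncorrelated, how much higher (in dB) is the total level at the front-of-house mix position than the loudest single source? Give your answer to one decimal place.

2.5 dB

Incoherent sources sum as intensities:
L_total = 10·log₁₀(10^(86.1/10) + 10^(90.9/10) + 10^(85.1/10) + 10^(83.5/10)) = 93.39 dB SPL.
Excess over the loudest (90.9 dB): 93.39 − 90.9 = 2.5 dB.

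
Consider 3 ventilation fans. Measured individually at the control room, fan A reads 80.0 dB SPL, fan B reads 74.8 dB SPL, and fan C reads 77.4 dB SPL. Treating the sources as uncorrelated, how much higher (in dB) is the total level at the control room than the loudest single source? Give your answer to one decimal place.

2.7 dB

Add the sources as powers (linear), then convert back to dB:
L_total = 10·log₁₀(10^(80.0/10) + 10^(74.8/10) + 10^(77.4/10)) = 82.68 dB SPL.
Excess over the loudest (80.0 dB): 82.68 − 80.0 = 2.7 dB.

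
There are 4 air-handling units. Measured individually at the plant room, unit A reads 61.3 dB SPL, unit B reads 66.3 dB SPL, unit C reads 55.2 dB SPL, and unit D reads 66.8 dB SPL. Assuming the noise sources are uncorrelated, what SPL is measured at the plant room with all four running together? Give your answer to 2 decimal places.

70.31 dB SPL

Add the sources as powers (linear), then convert back to dB:
L_total = 10·log₁₀(10^(61.3/10) + 10^(66.3/10) + 10^(55.2/10) + 10^(66.8/10)) = 10·log₁₀(10730000) = 70.31 dB SPL.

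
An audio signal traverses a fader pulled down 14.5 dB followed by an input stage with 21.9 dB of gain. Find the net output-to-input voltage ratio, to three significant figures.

2.34

Net gain = (−14.5) + 21.9 = 7.4 dB.
Voltage ratio = 10^(7.4/20) = 2.34.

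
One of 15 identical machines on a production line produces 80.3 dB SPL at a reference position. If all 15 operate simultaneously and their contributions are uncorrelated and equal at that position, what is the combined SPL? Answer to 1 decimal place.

92.1 dB SPL

15 equal incoherent sources raise the level by 10·log₁₀(15) = 11.76 dB.
L_total = 80.3 + 11.76 = 92.1 dB SPL.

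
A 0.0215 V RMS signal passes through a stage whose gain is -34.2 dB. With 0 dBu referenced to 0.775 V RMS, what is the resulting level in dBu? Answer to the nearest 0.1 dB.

Input level: 20·log₁₀(0.0215/0.775) = -31.14 dBu.
Output: -31.14 − 34.2 = -65.3 dBu.

-65.3 dBu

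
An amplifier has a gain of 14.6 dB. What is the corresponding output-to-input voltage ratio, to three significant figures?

5.37

Voltage ratio = 10^(dB/20).
10^(14.6/20) = 10^(0.7300) = 5.37.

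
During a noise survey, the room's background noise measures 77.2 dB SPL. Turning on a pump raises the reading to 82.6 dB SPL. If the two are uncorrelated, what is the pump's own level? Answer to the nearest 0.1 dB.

Remove the background by subtracting linear intensities:
L_src = 10·log₁₀(10^(82.6/10) − 10^(77.2/10)) = 10·log₁₀(129500000) = 81.1 dB SPL.

81.1 dB SPL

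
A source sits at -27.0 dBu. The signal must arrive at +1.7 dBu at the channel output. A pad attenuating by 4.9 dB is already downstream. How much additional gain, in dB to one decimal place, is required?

The required make-up gain is the shortfall in the dB sum.
G = +1.7 − (-27.0) + 4.9 = 33.6 dB.

33.6 dB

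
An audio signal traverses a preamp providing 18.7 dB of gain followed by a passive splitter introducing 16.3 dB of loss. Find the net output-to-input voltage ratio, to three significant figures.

1.32

Net gain = 18.7 + (−16.3) = 2.4 dB.
Voltage ratio = 10^(2.4/20) = 1.32.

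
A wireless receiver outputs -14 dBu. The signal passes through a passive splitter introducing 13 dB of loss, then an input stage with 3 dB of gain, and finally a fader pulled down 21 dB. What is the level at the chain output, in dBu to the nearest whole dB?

In dB, series stages simply add:
-14 − 13 + 3 − 21 = -45 dBu.

-45 dBu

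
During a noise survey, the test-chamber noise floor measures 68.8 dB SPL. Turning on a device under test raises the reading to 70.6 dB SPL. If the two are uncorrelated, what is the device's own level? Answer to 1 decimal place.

65.9 dB SPL

Subtract intensities: L_src = 10·log₁₀(10^(L_total/10) − 10^(L_bg/10)).
L_src = 10·log₁₀(10^(70.6/10) − 10^(68.8/10)) = 10·log₁₀(3896000) = 65.9 dB SPL.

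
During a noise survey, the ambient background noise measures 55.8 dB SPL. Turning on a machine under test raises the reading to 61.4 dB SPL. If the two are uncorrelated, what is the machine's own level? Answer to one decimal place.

Background correction is a power subtraction:
L_src = 10·log₁₀(10^(61.4/10) − 10^(55.8/10)) = 10·log₁₀(1000000) = 60.0 dB SPL.

60.0 dB SPL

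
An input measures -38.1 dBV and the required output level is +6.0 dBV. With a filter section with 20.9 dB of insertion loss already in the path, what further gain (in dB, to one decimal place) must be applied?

65.0 dB

The required make-up gain is the shortfall in the dB sum.
G = +6.0 − (-38.1) + 20.9 = 65.0 dB.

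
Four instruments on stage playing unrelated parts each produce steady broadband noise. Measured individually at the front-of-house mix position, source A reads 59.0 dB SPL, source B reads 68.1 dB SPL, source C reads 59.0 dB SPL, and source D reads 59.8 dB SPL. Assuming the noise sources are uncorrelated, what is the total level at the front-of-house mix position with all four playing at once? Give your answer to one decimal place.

Incoherent sources sum as intensities:
L_total = 10·log₁₀(10^(59.0/10) + 10^(68.1/10) + 10^(59.0/10) + 10^(59.8/10)) = 10·log₁₀(9000000) = 69.5 dB SPL.

69.5 dB SPL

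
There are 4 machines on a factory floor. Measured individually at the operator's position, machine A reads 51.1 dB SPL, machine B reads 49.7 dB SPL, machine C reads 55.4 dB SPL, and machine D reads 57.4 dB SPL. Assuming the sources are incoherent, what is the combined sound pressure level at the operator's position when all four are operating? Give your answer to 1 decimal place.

60.5 dB SPL

Uncorrelated sources add in intensity (power), not in dB.
L_total = 10·log₁₀(10^(51.1/10) + 10^(49.7/10) + 10^(55.4/10) + 10^(57.4/10)) = 10·log₁₀(1118000) = 60.5 dB SPL.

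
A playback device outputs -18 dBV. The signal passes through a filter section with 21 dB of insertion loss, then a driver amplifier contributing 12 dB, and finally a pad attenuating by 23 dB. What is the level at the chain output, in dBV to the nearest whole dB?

In dB, series stages simply add:
-18 − 21 + 12 − 23 = -50 dBV.

-50 dBV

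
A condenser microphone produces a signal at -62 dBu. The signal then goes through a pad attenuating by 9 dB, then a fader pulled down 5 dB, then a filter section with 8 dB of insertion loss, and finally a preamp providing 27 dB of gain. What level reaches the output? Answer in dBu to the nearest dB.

Cascaded gains and losses add directly in dB.
-62 − 9 − 5 − 8 + 27 = -57 dBu.

-57 dBu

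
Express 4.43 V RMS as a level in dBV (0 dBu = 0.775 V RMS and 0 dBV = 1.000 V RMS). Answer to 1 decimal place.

dBV = 20·log₁₀(V / 1.000 V).
20·log₁₀(4.43/1.000) = +12.9 dBV.

+12.9 dBV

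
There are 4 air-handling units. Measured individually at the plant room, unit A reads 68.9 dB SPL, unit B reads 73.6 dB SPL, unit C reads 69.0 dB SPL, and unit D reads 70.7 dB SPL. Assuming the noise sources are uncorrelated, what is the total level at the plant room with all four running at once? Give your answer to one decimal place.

77.0 dB SPL

Add the sources as powers (linear), then convert back to dB:
L_total = 10·log₁₀(10^(68.9/10) + 10^(73.6/10) + 10^(69.0/10) + 10^(70.7/10)) = 10·log₁₀(50360000) = 77.0 dB SPL.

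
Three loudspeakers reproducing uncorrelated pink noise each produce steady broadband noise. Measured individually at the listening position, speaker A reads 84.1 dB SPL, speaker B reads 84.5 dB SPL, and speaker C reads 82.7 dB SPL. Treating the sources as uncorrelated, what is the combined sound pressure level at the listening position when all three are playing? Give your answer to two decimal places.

Add the sources as powers (linear), then convert back to dB:
L_total = 10·log₁₀(10^(84.1/10) + 10^(84.5/10) + 10^(82.7/10)) = 10·log₁₀(725100000) = 88.60 dB SPL.

88.60 dB SPL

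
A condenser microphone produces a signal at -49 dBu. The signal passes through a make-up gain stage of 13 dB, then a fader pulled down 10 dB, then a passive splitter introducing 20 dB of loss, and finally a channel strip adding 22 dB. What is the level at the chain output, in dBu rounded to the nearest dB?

-44 dBu

Cascaded gains and losses add directly in dB.
-49 + 13 − 10 − 20 + 22 = -44 dBu.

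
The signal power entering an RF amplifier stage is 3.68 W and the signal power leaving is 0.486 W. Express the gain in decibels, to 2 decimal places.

Power is a power quantity, so gain = 10·log₁₀(P_out/P_in).
10·log₁₀(0.486/3.68) = 10·log₁₀(0.1321) = -8.79 dB.

-8.79 dB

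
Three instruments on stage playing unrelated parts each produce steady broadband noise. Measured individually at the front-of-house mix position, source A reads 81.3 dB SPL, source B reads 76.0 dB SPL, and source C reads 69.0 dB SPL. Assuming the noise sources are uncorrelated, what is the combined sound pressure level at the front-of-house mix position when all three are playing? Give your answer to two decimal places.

82.62 dB SPL

Add the sources as powers (linear), then convert back to dB:
L_total = 10·log₁₀(10^(81.3/10) + 10^(76.0/10) + 10^(69.0/10)) = 10·log₁₀(182700000) = 82.62 dB SPL.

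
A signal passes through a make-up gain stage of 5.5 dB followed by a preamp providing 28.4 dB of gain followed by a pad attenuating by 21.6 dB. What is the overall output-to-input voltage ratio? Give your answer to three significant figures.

Net gain = 5.5 + 28.4 + (−21.6) = 12.3 dB.
Voltage ratio = 10^(12.3/20) = 4.12.

4.12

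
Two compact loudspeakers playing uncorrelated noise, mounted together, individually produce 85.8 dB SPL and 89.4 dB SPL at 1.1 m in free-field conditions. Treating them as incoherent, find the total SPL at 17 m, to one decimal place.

Combined at 1.1 m: 10·log₁₀(10^(85.8/10)+10^(89.4/10)) = 90.97 dB SPL.
Then apply −20·log₁₀(17/1.1) = -23.78 dB → 67.2 dB SPL.

67.2 dB SPL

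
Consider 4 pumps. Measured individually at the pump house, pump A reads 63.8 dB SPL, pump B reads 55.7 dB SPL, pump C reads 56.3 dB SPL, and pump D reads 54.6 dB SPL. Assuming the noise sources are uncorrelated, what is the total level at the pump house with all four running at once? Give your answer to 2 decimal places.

Add the sources as powers (linear), then convert back to dB:
L_total = 10·log₁₀(10^(63.8/10) + 10^(55.7/10) + 10^(56.3/10) + 10^(54.6/10)) = 10·log₁₀(3485000) = 65.42 dB SPL.

65.42 dB SPL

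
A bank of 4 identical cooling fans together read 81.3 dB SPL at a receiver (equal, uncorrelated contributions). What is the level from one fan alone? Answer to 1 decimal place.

4 equal incoherent sources add 10·log₁₀(4) = 6.02 dB over one source.
L_one = 81.3 − 6.02 = 75.3 dB SPL.

75.3 dB SPL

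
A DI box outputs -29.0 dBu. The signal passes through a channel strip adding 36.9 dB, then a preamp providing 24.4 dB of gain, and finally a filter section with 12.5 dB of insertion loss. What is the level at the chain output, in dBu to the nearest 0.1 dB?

+19.8 dBu

Cascaded gains and losses add directly in dB.
-29.0 + 36.9 + 24.4 − 12.5 = +19.8 dBu.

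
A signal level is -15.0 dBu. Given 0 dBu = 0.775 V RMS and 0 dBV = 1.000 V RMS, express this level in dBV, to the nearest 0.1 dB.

The offset between the scales is 20·log₁₀(0.775/1.000) = −2.214 dB.
So dBV = -15.0 − 2.214 = -17.2 dBV.

-17.2 dBV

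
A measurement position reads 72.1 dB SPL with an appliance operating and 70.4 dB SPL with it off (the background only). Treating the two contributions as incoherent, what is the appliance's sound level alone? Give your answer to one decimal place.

67.2 dB SPL

Background correction is a power subtraction:
L_src = 10·log₁₀(10^(72.1/10) − 10^(70.4/10)) = 10·log₁₀(5253000) = 67.2 dB SPL.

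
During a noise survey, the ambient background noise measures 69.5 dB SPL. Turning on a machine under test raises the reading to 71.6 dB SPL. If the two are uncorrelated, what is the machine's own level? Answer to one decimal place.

67.4 dB SPL

Background correction is a power subtraction:
L_src = 10·log₁₀(10^(71.6/10) − 10^(69.5/10)) = 10·log₁₀(5542000) = 67.4 dB SPL.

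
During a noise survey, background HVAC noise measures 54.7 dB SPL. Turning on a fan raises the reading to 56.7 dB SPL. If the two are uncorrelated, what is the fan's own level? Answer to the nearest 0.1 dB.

Subtract intensities: L_src = 10·log₁₀(10^(L_total/10) − 10^(L_bg/10)).
L_src = 10·log₁₀(10^(56.7/10) − 10^(54.7/10)) = 10·log₁₀(172600) = 52.4 dB SPL.

52.4 dB SPL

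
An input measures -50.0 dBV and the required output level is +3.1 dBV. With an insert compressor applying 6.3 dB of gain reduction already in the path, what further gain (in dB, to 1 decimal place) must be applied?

59.4 dB

The required make-up gain is the shortfall in the dB sum.
G = +3.1 − (-50.0) + 6.3 = 59.4 dB.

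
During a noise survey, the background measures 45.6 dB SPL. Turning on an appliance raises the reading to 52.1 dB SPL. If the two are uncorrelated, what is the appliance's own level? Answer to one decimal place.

51.0 dB SPL

Remove the background by subtracting linear intensities:
L_src = 10·log₁₀(10^(52.1/10) − 10^(45.6/10)) = 10·log₁₀(125900) = 51.0 dB SPL.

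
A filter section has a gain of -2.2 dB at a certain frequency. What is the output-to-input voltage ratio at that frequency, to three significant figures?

Voltage ratio = 10^(dB/20).
10^(-2.2/20) = 10^(-0.1100) = 0.776.

0.776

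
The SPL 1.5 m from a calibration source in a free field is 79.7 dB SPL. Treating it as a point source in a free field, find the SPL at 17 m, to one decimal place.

58.6 dB SPL

For a point source in a free field, ΔL = −20·log₁₀(d₂/d₁).
ΔL = −20·log₁₀(17/1.5) = -21.09 dB, so L₂ = 79.7 + (-21.09) = 58.6 dB SPL.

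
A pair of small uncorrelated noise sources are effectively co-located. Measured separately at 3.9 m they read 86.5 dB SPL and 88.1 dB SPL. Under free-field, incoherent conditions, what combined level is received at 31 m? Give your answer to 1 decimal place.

72.4 dB SPL

Combined at 3.9 m: 10·log₁₀(10^(86.5/10)+10^(88.1/10)) = 90.38 dB SPL.
Then apply −20·log₁₀(31/3.9) = -18.01 dB → 72.4 dB SPL.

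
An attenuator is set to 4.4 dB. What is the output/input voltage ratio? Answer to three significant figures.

0.603

Voltage ratio = 10^(dB/20).
10^(-4.4/20) = 10^(-0.2200) = 0.603.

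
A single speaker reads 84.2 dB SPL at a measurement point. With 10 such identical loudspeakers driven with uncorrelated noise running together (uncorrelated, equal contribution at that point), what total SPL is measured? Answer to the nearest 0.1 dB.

10 equal incoherent sources raise the level by 10·log₁₀(10) = 10.00 dB.
L_total = 84.2 + 10.00 = 94.2 dB SPL.

94.2 dB SPL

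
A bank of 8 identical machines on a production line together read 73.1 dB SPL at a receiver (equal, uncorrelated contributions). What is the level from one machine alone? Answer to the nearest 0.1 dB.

64.1 dB SPL

8 equal incoherent sources add 10·log₁₀(8) = 9.03 dB over one source.
L_one = 73.1 − 9.03 = 64.1 dB SPL.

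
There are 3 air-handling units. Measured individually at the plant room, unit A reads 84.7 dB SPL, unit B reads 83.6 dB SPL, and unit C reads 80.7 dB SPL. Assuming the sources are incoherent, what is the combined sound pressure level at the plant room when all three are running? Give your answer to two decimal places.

Uncorrelated sources add in intensity (power), not in dB.
L_total = 10·log₁₀(10^(84.7/10) + 10^(83.6/10) + 10^(80.7/10)) = 10·log₁₀(641700000) = 88.07 dB SPL.

88.07 dB SPL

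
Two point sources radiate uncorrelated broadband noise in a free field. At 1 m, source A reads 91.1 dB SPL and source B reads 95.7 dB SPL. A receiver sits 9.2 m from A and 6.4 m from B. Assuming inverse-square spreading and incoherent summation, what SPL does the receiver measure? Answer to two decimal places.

80.25 dB SPL

At the listener: L_A = 91.1 − 20·log₁₀(9.2) = 71.824 dB; L_B = 95.7 − 20·log₁₀(6.4) = 79.576 dB.
Combined: 10·log₁₀(10^(71.824/10)+10^(79.576/10)) = 80.25 dB SPL.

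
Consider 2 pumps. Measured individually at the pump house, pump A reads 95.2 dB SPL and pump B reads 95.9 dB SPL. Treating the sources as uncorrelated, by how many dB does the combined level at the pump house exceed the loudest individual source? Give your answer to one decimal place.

2.7 dB

Add the sources as powers (linear), then convert back to dB:
L_total = 10·log₁₀(10^(95.2/10) + 10^(95.9/10)) = 98.57 dB SPL.
Excess over the loudest (95.9 dB): 98.57 − 95.9 = 2.7 dB.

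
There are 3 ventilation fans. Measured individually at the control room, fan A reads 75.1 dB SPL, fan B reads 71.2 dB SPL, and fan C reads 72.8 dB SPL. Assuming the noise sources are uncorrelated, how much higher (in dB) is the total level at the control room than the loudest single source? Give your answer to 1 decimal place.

3.0 dB

Add the sources as powers (linear), then convert back to dB:
L_total = 10·log₁₀(10^(75.1/10) + 10^(71.2/10) + 10^(72.8/10)) = 78.10 dB SPL.
Excess over the loudest (75.1 dB): 78.10 − 75.1 = 3.0 dB.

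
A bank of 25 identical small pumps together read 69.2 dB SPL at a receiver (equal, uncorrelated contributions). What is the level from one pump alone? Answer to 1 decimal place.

55.2 dB SPL

25 equal incoherent sources add 10·log₁₀(25) = 13.98 dB over one source.
L_one = 69.2 − 13.98 = 55.2 dB SPL.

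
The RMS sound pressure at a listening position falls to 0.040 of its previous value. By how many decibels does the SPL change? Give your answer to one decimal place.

-28.0 dB

SPL change from a pressure ratio uses the 20·log₁₀ form:
20·log₁₀(0.040) = -28.0 dB.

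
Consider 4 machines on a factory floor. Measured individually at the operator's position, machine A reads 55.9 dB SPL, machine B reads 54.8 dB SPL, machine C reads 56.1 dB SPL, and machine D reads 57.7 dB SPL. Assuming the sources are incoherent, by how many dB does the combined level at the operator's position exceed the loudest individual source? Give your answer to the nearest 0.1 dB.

4.6 dB

Add the sources as powers (linear), then convert back to dB:
L_total = 10·log₁₀(10^(55.9/10) + 10^(54.8/10) + 10^(56.1/10) + 10^(57.7/10)) = 62.27 dB SPL.
Excess over the loudest (57.7 dB): 62.27 − 57.7 = 4.6 dB.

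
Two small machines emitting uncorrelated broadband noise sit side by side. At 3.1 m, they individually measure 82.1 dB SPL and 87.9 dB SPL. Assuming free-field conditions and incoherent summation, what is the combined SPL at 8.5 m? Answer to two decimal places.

80.15 dB SPL

Combined at 3.1 m: 10·log₁₀(10^(82.1/10)+10^(87.9/10)) = 88.914 dB SPL.
Then apply −20·log₁₀(8.5/3.1) = -8.761 dB → 80.15 dB SPL.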